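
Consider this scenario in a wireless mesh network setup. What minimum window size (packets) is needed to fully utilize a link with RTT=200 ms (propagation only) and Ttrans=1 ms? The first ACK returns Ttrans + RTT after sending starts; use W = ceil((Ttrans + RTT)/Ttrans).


Given: Ttrans = 1 ms, RTT = 200 ms (= 2 * Tprop, Tprop = 100 ms)
Time until first ACK returns = Ttrans + RTT = 1 + 200 = 201 ms
Need W * Ttrans >= Ttrans + RTT  ->  W >= (Ttrans + RTT) / Ttrans
(Ttrans + RTT) / Ttrans = 201 / 1 = 201
W_min = ceil(201) = 201

201


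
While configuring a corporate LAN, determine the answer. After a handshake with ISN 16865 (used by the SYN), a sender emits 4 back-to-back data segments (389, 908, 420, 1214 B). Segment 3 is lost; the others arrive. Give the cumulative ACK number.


SYN uses sequence number 16865; first data byte = ISN + 1 = 16866.
Segment 1: SEQ = 16866, len = 389 B, covers [16866, 17254]
Segment 2: SEQ = 17255, len = 908 B, covers [17255, 18162]
Segment 3: SEQ = 18163, len = 420 B, covers [18163, 18582] [LOST]
Segment 4: SEQ = 18583, len = 1214 B, covers [18583, 19796]
In-order data received: bytes [16866, 18162] (segments 1..2).
Segment 3 missing -> gap begins at byte 18163; later segments buffered out of order.
Cumulative ACK = next expected in-order byte = 16866 + 389 + 908 = 18163

18163


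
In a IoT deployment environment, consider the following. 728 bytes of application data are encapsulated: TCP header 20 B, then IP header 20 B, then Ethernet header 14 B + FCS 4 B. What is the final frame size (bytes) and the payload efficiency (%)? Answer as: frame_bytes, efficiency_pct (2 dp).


TCP segment = 728 + 20 = 748 B
IP packet = 748 + 20 = 768 B
Ethernet frame = 768 + 14 + 4 = 786 B
Efficiency = app / frame = 728 / 786 = 0.926209 = 92.6209% -> 92.62% (2 dp)

786, 92.62


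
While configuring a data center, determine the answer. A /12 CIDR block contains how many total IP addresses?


Given: CIDR prefix /12
Host bits = 32 - 12 = 20
Total addresses = 2^20 = 1048576

1048576


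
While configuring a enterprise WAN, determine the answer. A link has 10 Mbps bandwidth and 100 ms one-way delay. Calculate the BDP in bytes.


Given: bandwidth = 10 Mbps, delay = 100 ms
BDP in bits = 10 * 10^6 * 100 / 1000
BDP in bits = 1000000
BDP in bytes = 1000000 / 8 = 125000

125000


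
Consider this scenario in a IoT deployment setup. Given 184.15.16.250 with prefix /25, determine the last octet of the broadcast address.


Given: IP = 184.15.16.250, prefix = /25
Host bits = 32 - 25 = 7
Network last octet = 250 AND mask = 128
Host part size = 2^7 - 1 = 127
Broadcast last octet = 128 OR 127 = 255

255


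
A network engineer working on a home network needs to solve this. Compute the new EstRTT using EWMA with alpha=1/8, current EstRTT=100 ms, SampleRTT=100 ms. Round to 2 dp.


Given: EstRTT = 100 ms, SampleRTT = 100 ms, alpha = 1/8
New EstRTT = (1 - alpha) * EstRTT + alpha * SampleRTT
(7/8) * 100 = 87.5
(1/8) * 100 = 12.5
New EstRTT = 87.5 + 12.5 = 100 ms -> 100.00 ms (2 dp)

100.00


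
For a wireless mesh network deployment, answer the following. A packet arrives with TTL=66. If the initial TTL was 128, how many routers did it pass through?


Given: initial TTL = 128, received TTL = 66
Hops = initial TTL - received TTL
Hops = 128 - 66 = 62

62


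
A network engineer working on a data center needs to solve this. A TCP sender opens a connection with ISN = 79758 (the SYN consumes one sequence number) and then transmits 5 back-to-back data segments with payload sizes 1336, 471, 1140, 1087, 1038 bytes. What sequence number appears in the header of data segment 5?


The SYN occupies sequence number ISN = 79758, so the first data byte is ISN + 1 = 79759.
SEQ of data segment i = (ISN + 1) + sum of payload sizes of segments 1..i-1.
Segment 1: SEQ = 79759, payload = 1336 bytes
Segment 2: SEQ = 81095, payload = 471 bytes
Segment 3: SEQ = 81566, payload = 1140 bytes
Segment 4: SEQ = 82706, payload = 1087 bytes
Segment 5: SEQ = 83793, payload = 1038 bytes
SEQ of segment 5 = 79759 + 1336 + 471 + 1140 + 1087 = 83793

83793


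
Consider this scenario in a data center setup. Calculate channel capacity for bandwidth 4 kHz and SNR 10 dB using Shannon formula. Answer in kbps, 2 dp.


Given: B = 4 kHz, SNR = 10 dB
SNR linear = 10^(10/10) = 10
1 + SNR = 11
log2(11) = 3.4594316186
C = 4 * 1000 * 3.4594316186 = 13837.7265 bps
C = 13.837726 kbps -> 13.84 kbps (2 dp)

13.84


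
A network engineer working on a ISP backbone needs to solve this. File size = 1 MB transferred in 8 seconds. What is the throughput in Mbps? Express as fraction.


Given: file = 1 MB, time = 8 s
File in Mb = 1 * 8 = 8 Mb
Throughput = 8 / 8 Mbps
Throughput = 1 Mbps

1


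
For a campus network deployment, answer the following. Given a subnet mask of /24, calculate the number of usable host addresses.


Given: subnet mask /24
Host bits = 32 - 24 = 8
Total addresses = 2^8 = 256
Usable hosts = 256 - 2 (network + broadcast) = 254

254


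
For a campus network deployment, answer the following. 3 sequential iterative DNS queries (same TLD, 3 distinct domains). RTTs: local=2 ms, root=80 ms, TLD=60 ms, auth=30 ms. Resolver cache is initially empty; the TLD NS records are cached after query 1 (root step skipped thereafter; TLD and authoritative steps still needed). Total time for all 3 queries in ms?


Lookup 1 (cold cache): local + root + TLD + auth = 2 + 80 + 60 + 30 = 172 ms
Lookups 2..3 (TLD NS cached -> skip root; new domain -> still ask TLD and auth): local + TLD + auth = 2 + 60 + 30 = 92 ms each
Remaining 2 lookups: 2 * 92 = 184 ms
Total = 172 + 184 = 356 ms

356


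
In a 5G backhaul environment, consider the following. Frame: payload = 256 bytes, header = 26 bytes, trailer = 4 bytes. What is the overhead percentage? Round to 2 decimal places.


Given: payload = 256 B, header = 26 B, trailer = 4 B
Overhead bytes = header + trailer = 26 + 4 = 30
Total frame = payload + overhead = 256 + 30 = 286
Overhead % = 30 / 286 * 100 = 10.4895% -> 10.49% (2 dp)

10.49


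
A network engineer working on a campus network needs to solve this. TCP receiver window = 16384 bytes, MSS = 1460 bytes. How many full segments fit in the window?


Given: RWND = 16384 bytes, MSS = 1460 bytes
Full segments = floor(RWND / MSS)
Full segments = floor(16384 / 1460)
Full segments = floor(11.2219) = 11

11


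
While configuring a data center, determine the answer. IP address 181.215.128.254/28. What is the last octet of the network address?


Given: IP = 181.215.128.254, prefix = /28
Subnet mask = 255.255.255.240
Last octet of IP: 254
Last octet of mask: 240
Network last octet = 254 AND 240 = 240

240


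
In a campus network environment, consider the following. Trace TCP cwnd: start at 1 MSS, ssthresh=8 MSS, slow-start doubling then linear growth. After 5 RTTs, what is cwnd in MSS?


RTT 0: cwnd = 1 MSS (initial)
RTT 1: cwnd = 2 MSS (slow start, doubled)
RTT 2: cwnd = 4 MSS (slow start, doubled)
RTT 3: cwnd = 8 MSS (slow start, doubled)
RTT 4: cwnd = 9 MSS (congestion avoidance, +1)
RTT 5: cwnd = 10 MSS (congestion avoidance, +1)

10


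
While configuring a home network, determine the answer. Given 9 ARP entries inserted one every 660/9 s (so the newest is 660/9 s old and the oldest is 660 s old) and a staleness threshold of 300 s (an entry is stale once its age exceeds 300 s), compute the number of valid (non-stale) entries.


Ages are k * 660/9 s for k = 1..9 (spacing = 73.3333 s).
Entry k is valid iff k * 660/9 <= 300 iff k <= 9 * 300 / 660 = 4.0909
n_valid = floor(4.0909) = 4
(n_stale = 9 - 4 = 5)

4


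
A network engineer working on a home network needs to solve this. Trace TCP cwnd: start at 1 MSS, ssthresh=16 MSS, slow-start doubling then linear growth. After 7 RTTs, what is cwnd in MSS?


RTT 0: cwnd = 1 MSS (initial)
RTT 1: cwnd = 2 MSS (slow start, doubled)
RTT 2: cwnd = 4 MSS (slow start, doubled)
RTT 3: cwnd = 8 MSS (slow start, doubled)
RTT 4: cwnd = 16 MSS (slow start, doubled)
RTT 5: cwnd = 17 MSS (congestion avoidance, +1)
RTT 6: cwnd = 18 MSS (congestion avoidance, +1)
RTT 7: cwnd = 19 MSS (congestion avoidance, +1)

19


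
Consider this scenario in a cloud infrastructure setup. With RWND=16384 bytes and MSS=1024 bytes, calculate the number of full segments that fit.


Given: RWND = 16384 bytes, MSS = 1024 bytes
Full segments = floor(RWND / MSS)
Full segments = floor(16384 / 1024)
Full segments = floor(16.0) = 16

16


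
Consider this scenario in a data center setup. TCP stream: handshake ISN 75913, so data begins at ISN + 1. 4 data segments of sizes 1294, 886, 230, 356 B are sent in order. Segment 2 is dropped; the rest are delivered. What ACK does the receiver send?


SYN uses sequence number 75913; first data byte = ISN + 1 = 75914.
Segment 1: SEQ = 75914, len = 1294 B, covers [75914, 77207]
Segment 2: SEQ = 77208, len = 886 B, covers [77208, 78093] [LOST]
Segment 3: SEQ = 78094, len = 230 B, covers [78094, 78323]
Segment 4: SEQ = 78324, len = 356 B, covers [78324, 78679]
In-order data received: bytes [75914, 77207] (segments 1..1).
Segment 2 missing -> gap begins at byte 77208; later segments buffered out of order.
Cumulative ACK = next expected in-order byte = 75914 + 1294 = 77208

77208


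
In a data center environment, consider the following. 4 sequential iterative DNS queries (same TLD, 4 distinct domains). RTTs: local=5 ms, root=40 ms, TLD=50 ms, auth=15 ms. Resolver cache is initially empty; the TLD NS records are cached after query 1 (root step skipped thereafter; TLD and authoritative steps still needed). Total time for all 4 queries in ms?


Lookup 1 (cold cache): local + root + TLD + auth = 5 + 40 + 50 + 15 = 110 ms
Lookups 2..4 (TLD NS cached -> skip root; new domain -> still ask TLD and auth): local + TLD + auth = 5 + 50 + 15 = 70 ms each
Remaining 3 lookups: 3 * 70 = 210 ms
Total = 110 + 210 = 320 ms

320


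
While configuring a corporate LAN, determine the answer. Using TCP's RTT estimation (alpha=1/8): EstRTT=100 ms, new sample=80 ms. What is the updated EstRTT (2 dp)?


Given: EstRTT = 100 ms, SampleRTT = 80 ms, alpha = 1/8
New EstRTT = (1 - alpha) * EstRTT + alpha * SampleRTT
(7/8) * 100 = 87.5
(1/8) * 80 = 10
New EstRTT = 87.5 + 10 = 97.5 ms -> 97.50 ms (2 dp)

97.50


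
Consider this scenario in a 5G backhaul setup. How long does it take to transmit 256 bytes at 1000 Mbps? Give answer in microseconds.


Given: packet = 256 bytes, bandwidth = 1000 Mbps
Packet in bits = 256 * 8 = 2048 bits
Bandwidth = 1000 * 10^6 = 1000000000 bps
Time = 2048 / 1000000000 seconds
Time in us = 2048 * 10^6 / 1000000000 = 2.048

2.048


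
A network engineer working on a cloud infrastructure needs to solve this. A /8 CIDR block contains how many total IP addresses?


Given: CIDR prefix /8
Host bits = 32 - 8 = 24
Total addresses = 2^24 = 16777216

16777216


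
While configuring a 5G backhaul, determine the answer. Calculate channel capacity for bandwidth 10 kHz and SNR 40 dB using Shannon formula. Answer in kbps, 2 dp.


Given: B = 10 kHz, SNR = 40 dB
SNR linear = 10^(40/10) = 10000
1 + SNR = 10001
log2(10001) = 13.2878566418
C = 10 * 1000 * 13.2878566418 = 132878.5664 bps
C = 132.878566 kbps -> 132.88 kbps (2 dp)

132.88


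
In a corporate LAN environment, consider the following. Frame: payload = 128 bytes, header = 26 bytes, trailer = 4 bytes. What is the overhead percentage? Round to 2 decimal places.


Given: payload = 128 B, header = 26 B, trailer = 4 B
Overhead bytes = header + trailer = 26 + 4 = 30
Total frame = payload + overhead = 128 + 30 = 158
Overhead % = 30 / 158 * 100 = 18.9873% -> 18.99% (2 dp)

18.99


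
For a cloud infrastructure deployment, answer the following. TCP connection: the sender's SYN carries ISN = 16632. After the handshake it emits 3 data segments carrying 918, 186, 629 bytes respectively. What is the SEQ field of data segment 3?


The SYN occupies sequence number ISN = 16632, so the first data byte is ISN + 1 = 16633.
SEQ of data segment i = (ISN + 1) + sum of payload sizes of segments 1..i-1.
Segment 1: SEQ = 16633, payload = 918 bytes
Segment 2: SEQ = 17551, payload = 186 bytes
Segment 3: SEQ = 17737, payload = 629 bytes
SEQ of segment 3 = 16633 + 918 + 186 = 17737

17737


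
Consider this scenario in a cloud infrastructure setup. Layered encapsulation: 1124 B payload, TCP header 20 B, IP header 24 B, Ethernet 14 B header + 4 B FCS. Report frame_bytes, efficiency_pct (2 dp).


TCP segment = 1124 + 20 = 1144 B
IP packet = 1144 + 24 = 1168 B
Ethernet frame = 1168 + 14 + 4 = 1186 B
Efficiency = app / frame = 1124 / 1186 = 0.947723 = 94.7723% -> 94.77% (2 dp)

1186, 94.77


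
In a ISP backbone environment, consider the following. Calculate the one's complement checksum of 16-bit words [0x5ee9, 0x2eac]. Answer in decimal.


Given words: [0x5ee9, 0x2eac]
Step 1: Sum all words
Raw sum = 24297 + 11948 = 36245
One's complement = ~36245 & 0xFFFF = 29290

29290


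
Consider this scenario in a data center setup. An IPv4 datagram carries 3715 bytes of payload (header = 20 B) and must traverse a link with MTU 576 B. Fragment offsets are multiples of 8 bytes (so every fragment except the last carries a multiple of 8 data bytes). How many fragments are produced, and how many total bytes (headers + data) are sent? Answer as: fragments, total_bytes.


Max data per non-final fragment = floor((MTU - header)/8)*8 = floor((576 - 20)/8)*8 = floor(556/8)*8 = 552 B
Final fragment needs no 8-byte alignment: it can carry up to MTU - header = 556 B
Non-final fragments needed = ceil((payload - 556) / 552) = ceil(3159/552) = ceil(5.7228) = 6
Number of fragments = 6 + 1 = 7
Fragment sizes (data): 6 * 552 B + 403 B (last, 403 <= 556 OK)
Total bytes sent = payload + n_frags * header = 3715 + 7*20 = 3715 + 140 = 3855 B

7, 3855


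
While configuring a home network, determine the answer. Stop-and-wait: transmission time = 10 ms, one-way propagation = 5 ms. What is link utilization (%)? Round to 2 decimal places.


Given: Ttrans = 10 ms, Tprop = 5 ms
RTT = 2 * Tprop = 2 * 5 = 10 ms
U = Ttrans / (Ttrans + RTT)
U = 10 / (10 + 10)
U = 10 / 20 = 0.5
U% = 50.00%

50.00


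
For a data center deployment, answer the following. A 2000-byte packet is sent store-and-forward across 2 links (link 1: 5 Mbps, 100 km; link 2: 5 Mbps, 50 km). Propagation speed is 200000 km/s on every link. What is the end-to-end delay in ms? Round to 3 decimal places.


Packet = 2000 bytes = 16000 bits. Store-and-forward: sum (t_trans + t_prop) per link.
Link 1: t_trans = 16000/(5*10^6) s = 3.2000 ms; t_prop = 100/200000 s = 0.5000 ms; subtotal = 3.7000 ms
Link 2: t_trans = 16000/(5*10^6) s = 3.2000 ms; t_prop = 50/200000 s = 0.2500 ms; subtotal = 3.4500 ms
End-to-end = 3.7000 + 3.4500 = 7.1500 ms -> 7.150 ms (3 dp)

7.150


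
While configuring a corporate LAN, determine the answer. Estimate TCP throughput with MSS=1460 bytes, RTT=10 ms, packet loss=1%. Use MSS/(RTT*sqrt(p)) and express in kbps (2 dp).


Given: MSS = 1460 bytes, RTT = 10 ms, loss = 1%
RTT in seconds = 10 / 1000 = 0.01
Loss rate = 1% = 0.01
sqrt(loss) = sqrt(0.01) = 0.1
Throughput (bytes/s) = 1460 / (0.01 * 0.1) = 1460000.0000
Throughput (kbps) = 1460000.0000 * 8 / 1000 = 11680.000000 -> 11680.00 kbps (2 dp)

11680.00


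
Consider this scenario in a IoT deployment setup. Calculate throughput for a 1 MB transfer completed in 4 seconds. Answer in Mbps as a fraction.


Given: file = 1 MB, time = 4 s
File in Mb = 1 * 8 = 8 Mb
Throughput = 8 / 4 Mbps
Throughput = 2 Mbps

2


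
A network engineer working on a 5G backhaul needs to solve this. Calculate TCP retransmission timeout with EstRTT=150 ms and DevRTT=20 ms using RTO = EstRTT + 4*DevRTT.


Given: EstRTT = 150 ms, DevRTT = 20 ms
Timeout = EstRTT + 4 * DevRTT
4 * DevRTT = 4 * 20 = 80
Timeout = 150 + 80 = 230 ms

230


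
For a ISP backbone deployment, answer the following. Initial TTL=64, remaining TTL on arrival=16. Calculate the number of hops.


Given: initial TTL = 64, received TTL = 16
Hops = initial TTL - received TTL
Hops = 64 - 16 = 48

48


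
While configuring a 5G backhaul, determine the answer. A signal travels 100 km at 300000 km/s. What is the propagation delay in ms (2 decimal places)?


Given: distance = 100 km, speed = 300000 km/s
Delay = distance / speed = 100 / 300000 seconds
Delay in ms = 100 * 1000 / 300000
Delay = 0.3333 ms
Rounded to 2 dp = 0.33 ms

0.33


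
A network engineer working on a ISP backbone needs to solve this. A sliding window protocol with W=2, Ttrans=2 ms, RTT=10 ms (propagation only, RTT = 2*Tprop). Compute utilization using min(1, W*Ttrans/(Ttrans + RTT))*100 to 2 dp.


Given: W = 2, Ttrans = 2 ms, RTT = 10 ms (= 2 * Tprop, Tprop = 5 ms)
Cycle time = Ttrans + RTT = 2 + 10 = 12 ms (first packet sent until its ACK returns)
W * Ttrans = 2 * 2 = 4 ms of sending per cycle
W * Ttrans / (Ttrans + RTT) = 4 / 12 = 0.333333
U = min(1, 0.333333) = 0.333333
U% = 33.33%

33.33


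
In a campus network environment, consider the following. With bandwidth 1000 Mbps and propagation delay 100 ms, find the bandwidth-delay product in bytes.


Given: bandwidth = 1000 Mbps, delay = 100 ms
BDP in bits = 1000 * 10^6 * 100 / 1000
BDP in bits = 100000000
BDP in bytes = 100000000 / 8 = 12500000

12500000


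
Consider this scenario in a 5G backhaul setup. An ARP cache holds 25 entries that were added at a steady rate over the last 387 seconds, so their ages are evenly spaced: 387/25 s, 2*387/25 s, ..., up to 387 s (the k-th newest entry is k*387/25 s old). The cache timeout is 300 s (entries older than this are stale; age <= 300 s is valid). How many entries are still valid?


Ages are k * 387/25 s for k = 1..25 (spacing = 15.4800 s).
Entry k is valid iff k * 387/25 <= 300 iff k <= 25 * 300 / 387 = 19.3798
n_valid = floor(19.3798) = 19
(n_stale = 25 - 19 = 6)

19


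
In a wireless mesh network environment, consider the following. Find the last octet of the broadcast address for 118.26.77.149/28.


Given: IP = 118.26.77.149, prefix = /28
Host bits = 32 - 28 = 4
Network last octet = 149 AND mask = 144
Host part size = 2^4 - 1 = 15
Broadcast last octet = 144 OR 15 = 159

159


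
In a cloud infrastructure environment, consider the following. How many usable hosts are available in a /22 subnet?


Given: subnet mask /22
Host bits = 32 - 22 = 10
Total addresses = 2^10 = 1024
Usable hosts = 1024 - 2 (network + broadcast) = 1022

1022


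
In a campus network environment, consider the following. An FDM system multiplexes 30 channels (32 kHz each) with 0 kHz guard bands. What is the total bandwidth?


Given: 30 channels, 32 kHz each, guard = 0 kHz
Channel bandwidth = 30 * 32 = 960 kHz
Guard bands = 29 gaps * 0 kHz = 0 kHz
Total = 960 + 0 = 960 kHz

960


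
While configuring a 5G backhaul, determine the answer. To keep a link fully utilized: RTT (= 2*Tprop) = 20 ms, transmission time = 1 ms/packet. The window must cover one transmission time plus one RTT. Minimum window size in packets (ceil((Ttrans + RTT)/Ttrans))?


Given: Ttrans = 1 ms, RTT = 20 ms (= 2 * Tprop, Tprop = 10 ms)
Time until first ACK returns = Ttrans + RTT = 1 + 20 = 21 ms
Need W * Ttrans >= Ttrans + RTT  ->  W >= (Ttrans + RTT) / Ttrans
(Ttrans + RTT) / Ttrans = 21 / 1 = 21
W_min = ceil(21) = 21

21


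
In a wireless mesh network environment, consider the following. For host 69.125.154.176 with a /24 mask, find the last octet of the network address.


Given: IP = 69.125.154.176, prefix = /24
Subnet mask = 255.255.255.0
Last octet of IP: 176
Last octet of mask: 0
Network last octet = 176 AND 0 = 0

0


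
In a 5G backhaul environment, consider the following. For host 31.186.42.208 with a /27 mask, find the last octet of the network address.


Given: IP = 31.186.42.208, prefix = /27
Subnet mask = 255.255.255.224
Last octet of IP: 208
Last octet of mask: 224
Network last octet = 208 AND 224 = 192

192


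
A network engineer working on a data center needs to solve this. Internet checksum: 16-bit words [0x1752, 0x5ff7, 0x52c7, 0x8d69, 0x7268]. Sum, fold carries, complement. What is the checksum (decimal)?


Given words: [0x1752, 0x5ff7, 0x52c7, 0x8d69, 0x7268]
Step 1: Sum all words
Raw sum = 5970 + 24567 + 21191 + 36201 + 29288 = 117217
Step 2: Fold carry: (51681 + 1) = 51682
One's complement = ~51682 & 0xFFFF = 13853

13853


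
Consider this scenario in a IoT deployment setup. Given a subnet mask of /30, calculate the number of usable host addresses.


Given: subnet mask /30
Host bits = 32 - 30 = 2
Total addresses = 2^2 = 4
Usable hosts = 4 - 2 (network + broadcast) = 2

2


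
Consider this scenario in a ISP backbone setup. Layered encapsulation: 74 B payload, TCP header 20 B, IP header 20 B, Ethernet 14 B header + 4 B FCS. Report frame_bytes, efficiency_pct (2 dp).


TCP segment = 74 + 20 = 94 B
IP packet = 94 + 20 = 114 B
Ethernet frame = 114 + 14 + 4 = 132 B
Efficiency = app / frame = 74 / 132 = 0.560606 = 56.0606% -> 56.06% (2 dp)

132, 56.06


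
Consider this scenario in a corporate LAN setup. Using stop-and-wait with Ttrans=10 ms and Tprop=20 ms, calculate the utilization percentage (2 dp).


Given: Ttrans = 10 ms, Tprop = 20 ms
RTT = 2 * Tprop = 2 * 20 = 40 ms
U = Ttrans / (Ttrans + RTT)
U = 10 / (10 + 40)
U = 10 / 50 = 0.2
U% = 20.00%

20.00


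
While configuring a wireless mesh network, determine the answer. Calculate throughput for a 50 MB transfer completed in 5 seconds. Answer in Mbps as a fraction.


Given: file = 50 MB, time = 5 s
File in Mb = 50 * 8 = 400 Mb
Throughput = 400 / 5 Mbps
Throughput = 80 Mbps

80


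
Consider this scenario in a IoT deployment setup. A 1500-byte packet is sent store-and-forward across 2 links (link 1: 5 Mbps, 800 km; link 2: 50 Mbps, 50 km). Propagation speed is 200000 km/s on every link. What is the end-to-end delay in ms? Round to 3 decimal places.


Packet = 1500 bytes = 12000 bits. Store-and-forward: sum (t_trans + t_prop) per link.
Link 1: t_trans = 12000/(5*10^6) s = 2.4000 ms; t_prop = 800/200000 s = 4.0000 ms; subtotal = 6.4000 ms
Link 2: t_trans = 12000/(50*10^6) s = 0.2400 ms; t_prop = 50/200000 s = 0.2500 ms; subtotal = 0.4900 ms
End-to-end = 6.4000 + 0.4900 = 6.8900 ms -> 6.890 ms (3 dp)

6.890


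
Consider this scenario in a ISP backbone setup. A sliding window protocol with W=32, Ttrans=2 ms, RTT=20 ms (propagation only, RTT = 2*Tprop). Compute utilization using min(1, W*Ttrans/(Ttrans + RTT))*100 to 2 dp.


Given: W = 32, Ttrans = 2 ms, RTT = 20 ms (= 2 * Tprop, Tprop = 10 ms)
Cycle time = Ttrans + RTT = 2 + 20 = 22 ms (first packet sent until its ACK returns)
W * Ttrans = 32 * 2 = 64 ms of sending per cycle
W * Ttrans / (Ttrans + RTT) = 64 / 22 = 2.909091
U = min(1, 2.909091) = 1.000000
U% = 100.00%

100.00


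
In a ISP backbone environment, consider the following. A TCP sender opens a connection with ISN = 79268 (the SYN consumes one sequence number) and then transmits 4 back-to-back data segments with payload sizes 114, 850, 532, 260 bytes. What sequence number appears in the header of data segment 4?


The SYN occupies sequence number ISN = 79268, so the first data byte is ISN + 1 = 79269.
SEQ of data segment i = (ISN + 1) + sum of payload sizes of segments 1..i-1.
Segment 1: SEQ = 79269, payload = 114 bytes
Segment 2: SEQ = 79383, payload = 850 bytes
Segment 3: SEQ = 80233, payload = 532 bytes
Segment 4: SEQ = 80765, payload = 260 bytes
SEQ of segment 4 = 79269 + 114 + 850 + 532 = 80765

80765


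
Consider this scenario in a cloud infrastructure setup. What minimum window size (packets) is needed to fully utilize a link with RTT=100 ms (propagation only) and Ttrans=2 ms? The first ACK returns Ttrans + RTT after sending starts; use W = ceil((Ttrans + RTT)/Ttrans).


Given: Ttrans = 2 ms, RTT = 100 ms (= 2 * Tprop, Tprop = 50 ms)
Time until first ACK returns = Ttrans + RTT = 2 + 100 = 102 ms
Need W * Ttrans >= Ttrans + RTT  ->  W >= (Ttrans + RTT) / Ttrans
(Ttrans + RTT) / Ttrans = 102 / 2 = 51
W_min = ceil(51) = 51

51


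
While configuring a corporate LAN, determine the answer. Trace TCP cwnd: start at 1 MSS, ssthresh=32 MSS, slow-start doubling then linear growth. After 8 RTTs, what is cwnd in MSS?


RTT 0: cwnd = 1 MSS (initial)
RTT 1: cwnd = 2 MSS (slow start, doubled)
RTT 2: cwnd = 4 MSS (slow start, doubled)
RTT 3: cwnd = 8 MSS (slow start, doubled)
RTT 4: cwnd = 16 MSS (slow start, doubled)
RTT 5: cwnd = 32 MSS (slow start, doubled)
RTT 6: cwnd = 33 MSS (congestion avoidance, +1)
RTT 7: cwnd = 34 MSS (congestion avoidance, +1)
RTT 8: cwnd = 35 MSS (congestion avoidance, +1)

35


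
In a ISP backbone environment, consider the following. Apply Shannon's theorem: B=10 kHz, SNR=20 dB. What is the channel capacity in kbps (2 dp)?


Given: B = 10 kHz, SNR = 20 dB
SNR linear = 10^(20/10) = 100
1 + SNR = 101
log2(101) = 6.6582114828
C = 10 * 1000 * 6.6582114828 = 66582.1148 bps
C = 66.582115 kbps -> 66.58 kbps (2 dp)

66.58


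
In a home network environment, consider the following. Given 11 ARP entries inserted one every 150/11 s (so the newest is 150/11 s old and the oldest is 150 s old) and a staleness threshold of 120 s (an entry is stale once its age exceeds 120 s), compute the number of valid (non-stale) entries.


Ages are k * 150/11 s for k = 1..11 (spacing = 13.6364 s).
Entry k is valid iff k * 150/11 <= 120 iff k <= 11 * 120 / 150 = 8.8000
n_valid = floor(8.8000) = 8
(n_stale = 11 - 8 = 3)

8


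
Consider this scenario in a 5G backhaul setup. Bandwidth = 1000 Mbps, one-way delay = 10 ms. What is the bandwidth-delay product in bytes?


Given: bandwidth = 1000 Mbps, delay = 10 ms
BDP in bits = 1000 * 10^6 * 10 / 1000
BDP in bits = 10000000
BDP in bytes = 10000000 / 8 = 1250000

1250000


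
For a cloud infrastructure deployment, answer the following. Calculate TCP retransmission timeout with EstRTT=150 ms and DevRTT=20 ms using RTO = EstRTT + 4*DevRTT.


Given: EstRTT = 150 ms, DevRTT = 20 ms
Timeout = EstRTT + 4 * DevRTT
4 * DevRTT = 4 * 20 = 80
Timeout = 150 + 80 = 230 ms

230


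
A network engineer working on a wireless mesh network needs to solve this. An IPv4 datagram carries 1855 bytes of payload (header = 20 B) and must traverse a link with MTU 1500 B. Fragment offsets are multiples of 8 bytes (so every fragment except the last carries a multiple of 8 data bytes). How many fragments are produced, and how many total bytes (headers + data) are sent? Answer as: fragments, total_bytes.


Max data per non-final fragment = floor((MTU - header)/8)*8 = floor((1500 - 20)/8)*8 = floor(1480/8)*8 = 1480 B
Final fragment needs no 8-byte alignment: it can carry up to MTU - header = 1480 B
Non-final fragments needed = ceil((payload - 1480) / 1480) = ceil(375/1480) = ceil(0.2534) = 1
Number of fragments = 1 + 1 = 2
Fragment sizes (data): 1 * 1480 B + 375 B (last, 375 <= 1480 OK)
Total bytes sent = payload + n_frags * header = 1855 + 2*20 = 1855 + 40 = 1895 B

2, 1895


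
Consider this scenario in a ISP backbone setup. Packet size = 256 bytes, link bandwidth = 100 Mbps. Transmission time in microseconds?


Given: packet = 256 bytes, bandwidth = 100 Mbps
Packet in bits = 256 * 8 = 2048 bits
Bandwidth = 100 * 10^6 = 100000000 bps
Time = 2048 / 100000000 seconds
Time in us = 2048 * 10^6 / 100000000 = 20.48

20.48


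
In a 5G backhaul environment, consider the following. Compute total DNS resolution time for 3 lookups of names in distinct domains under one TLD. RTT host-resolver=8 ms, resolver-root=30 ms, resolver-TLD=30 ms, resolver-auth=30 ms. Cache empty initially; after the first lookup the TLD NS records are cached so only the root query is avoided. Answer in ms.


Lookup 1 (cold cache): local + root + TLD + auth = 8 + 30 + 30 + 30 = 98 ms
Lookups 2..3 (TLD NS cached -> skip root; new domain -> still ask TLD and auth): local + TLD + auth = 8 + 30 + 30 = 68 ms each
Remaining 2 lookups: 2 * 68 = 136 ms
Total = 98 + 136 = 234 ms

234


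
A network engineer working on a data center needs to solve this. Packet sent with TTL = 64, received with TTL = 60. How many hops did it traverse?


Given: initial TTL = 64, received TTL = 60
Hops = initial TTL - received TTL
Hops = 64 - 60 = 4

4


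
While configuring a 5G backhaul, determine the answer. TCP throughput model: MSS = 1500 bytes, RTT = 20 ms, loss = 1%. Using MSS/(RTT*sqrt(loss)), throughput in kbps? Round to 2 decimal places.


Given: MSS = 1500 bytes, RTT = 20 ms, loss = 1%
RTT in seconds = 20 / 1000 = 0.02
Loss rate = 1% = 0.01
sqrt(loss) = sqrt(0.01) = 0.1
Throughput (bytes/s) = 1500 / (0.02 * 0.1) = 750000.0000
Throughput (kbps) = 750000.0000 * 8 / 1000 = 6000.000000 -> 6000.00 kbps (2 dp)

6000.00


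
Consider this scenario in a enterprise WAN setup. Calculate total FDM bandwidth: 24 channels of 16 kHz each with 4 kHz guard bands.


Given: 24 channels, 16 kHz each, guard = 4 kHz
Channel bandwidth = 24 * 16 = 384 kHz
Guard bands = 23 gaps * 4 kHz = 92 kHz
Total = 384 + 92 = 476 kHz

476


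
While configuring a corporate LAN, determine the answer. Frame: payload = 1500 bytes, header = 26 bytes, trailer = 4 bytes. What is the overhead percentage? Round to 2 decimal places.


Given: payload = 1500 B, header = 26 B, trailer = 4 B
Overhead bytes = header + trailer = 26 + 4 = 30
Total frame = payload + overhead = 1500 + 30 = 1530
Overhead % = 30 / 1530 * 100 = 1.9608% -> 1.96% (2 dp)

1.96


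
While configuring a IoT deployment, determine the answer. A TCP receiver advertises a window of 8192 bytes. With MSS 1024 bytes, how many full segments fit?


Given: RWND = 8192 bytes, MSS = 1024 bytes
Full segments = floor(RWND / MSS)
Full segments = floor(8192 / 1024)
Full segments = floor(8.0) = 8

8


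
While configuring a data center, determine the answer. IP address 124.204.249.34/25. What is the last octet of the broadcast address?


Given: IP = 124.204.249.34, prefix = /25
Host bits = 32 - 25 = 7
Network last octet = 34 AND mask = 0
Host part size = 2^7 - 1 = 127
Broadcast last octet = 0 OR 127 = 127

127


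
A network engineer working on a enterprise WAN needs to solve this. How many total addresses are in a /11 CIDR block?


Given: CIDR prefix /11
Host bits = 32 - 11 = 21
Total addresses = 2^21 = 2097152

2097152


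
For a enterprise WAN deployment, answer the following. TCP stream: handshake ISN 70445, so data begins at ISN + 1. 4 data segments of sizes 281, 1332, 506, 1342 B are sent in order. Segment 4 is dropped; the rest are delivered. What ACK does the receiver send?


SYN uses sequence number 70445; first data byte = ISN + 1 = 70446.
Segment 1: SEQ = 70446, len = 281 B, covers [70446, 70726]
Segment 2: SEQ = 70727, len = 1332 B, covers [70727, 72058]
Segment 3: SEQ = 72059, len = 506 B, covers [72059, 72564]
Segment 4: SEQ = 72565, len = 1342 B, covers [72565, 73906] [LOST]
In-order data received: bytes [70446, 72564] (segments 1..3).
Segment 4 missing -> gap begins at byte 72565.
Cumulative ACK = next expected in-order byte = 70446 + 281 + 1332 + 506 = 72565

72565


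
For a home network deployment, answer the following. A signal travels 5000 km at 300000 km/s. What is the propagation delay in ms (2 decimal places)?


Given: distance = 5000 km, speed = 300000 km/s
Delay = distance / speed = 5000 / 300000 seconds
Delay in ms = 5000 * 1000 / 300000
Delay = 16.6667 ms
Rounded to 2 dp = 16.67 ms

16.67


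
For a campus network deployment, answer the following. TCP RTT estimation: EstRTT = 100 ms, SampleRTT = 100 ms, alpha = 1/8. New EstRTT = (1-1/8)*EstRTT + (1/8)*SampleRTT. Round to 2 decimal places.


Given: EstRTT = 100 ms, SampleRTT = 100 ms, alpha = 1/8
New EstRTT = (1 - alpha) * EstRTT + alpha * SampleRTT
(7/8) * 100 = 87.5
(1/8) * 100 = 12.5
New EstRTT = 87.5 + 12.5 = 100 ms -> 100.00 ms (2 dp)

100.00


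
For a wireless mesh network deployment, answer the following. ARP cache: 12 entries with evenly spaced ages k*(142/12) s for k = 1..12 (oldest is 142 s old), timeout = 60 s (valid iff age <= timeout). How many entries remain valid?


Ages are k * 142/12 s for k = 1..12 (spacing = 11.8333 s).
Entry k is valid iff k * 142/12 <= 60 iff k <= 12 * 60 / 142 = 5.0704
n_valid = floor(5.0704) = 5
(n_stale = 12 - 5 = 7)

5


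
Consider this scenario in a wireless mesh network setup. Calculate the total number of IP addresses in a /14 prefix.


Given: CIDR prefix /14
Host bits = 32 - 14 = 18
Total addresses = 2^18 = 262144

262144


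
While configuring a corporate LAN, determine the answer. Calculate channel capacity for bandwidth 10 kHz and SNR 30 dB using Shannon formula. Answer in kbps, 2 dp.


Given: B = 10 kHz, SNR = 30 dB
SNR linear = 10^(30/10) = 1000
1 + SNR = 1001
log2(1001) = 9.9672262588
C = 10 * 1000 * 9.9672262588 = 99672.2626 bps
C = 99.672263 kbps -> 99.67 kbps (2 dp)

99.67


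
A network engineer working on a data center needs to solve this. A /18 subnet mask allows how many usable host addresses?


Given: subnet mask /18
Host bits = 32 - 18 = 14
Total addresses = 2^14 = 16384
Usable hosts = 16384 - 2 (network + broadcast) = 16382

16382


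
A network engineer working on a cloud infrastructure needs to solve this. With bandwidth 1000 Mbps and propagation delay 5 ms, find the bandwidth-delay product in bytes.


Given: bandwidth = 1000 Mbps, delay = 5 ms
BDP in bits = 1000 * 10^6 * 5 / 1000
BDP in bits = 5000000
BDP in bytes = 5000000 / 8 = 625000

625000


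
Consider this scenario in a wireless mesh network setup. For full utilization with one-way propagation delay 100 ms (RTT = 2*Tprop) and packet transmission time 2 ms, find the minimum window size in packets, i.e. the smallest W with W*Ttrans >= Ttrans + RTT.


Given: Ttrans = 2 ms, RTT = 200 ms (= 2 * Tprop, Tprop = 100 ms)
Time until first ACK returns = Ttrans + RTT = 2 + 200 = 202 ms
Need W * Ttrans >= Ttrans + RTT  ->  W >= (Ttrans + RTT) / Ttrans
(Ttrans + RTT) / Ttrans = 202 / 2 = 101
W_min = ceil(101) = 101

101


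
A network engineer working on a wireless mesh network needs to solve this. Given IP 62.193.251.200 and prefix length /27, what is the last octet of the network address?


Given: IP = 62.193.251.200, prefix = /27
Subnet mask = 255.255.255.224
Last octet of IP: 200
Last octet of mask: 224
Network last octet = 200 AND 224 = 192

192


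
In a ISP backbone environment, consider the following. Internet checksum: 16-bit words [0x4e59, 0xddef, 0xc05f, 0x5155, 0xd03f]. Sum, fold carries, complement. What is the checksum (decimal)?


Given words: [0x4e59, 0xddef, 0xc05f, 0x5155, 0xd03f]
Step 1: Sum all words
Raw sum = 20057 + 56815 + 49247 + 20821 + 53311 = 200251
Step 2: Fold carry: (3643 + 3) = 3646
One's complement = ~3646 & 0xFFFF = 61889

61889


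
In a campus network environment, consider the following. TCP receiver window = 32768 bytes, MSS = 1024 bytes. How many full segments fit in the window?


Given: RWND = 32768 bytes, MSS = 1024 bytes
Full segments = floor(RWND / MSS)
Full segments = floor(32768 / 1024)
Full segments = floor(32.0) = 32

32


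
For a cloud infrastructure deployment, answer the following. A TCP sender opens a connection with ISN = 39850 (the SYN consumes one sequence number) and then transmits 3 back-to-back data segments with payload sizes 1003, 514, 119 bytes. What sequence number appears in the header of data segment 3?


The SYN occupies sequence number ISN = 39850, so the first data byte is ISN + 1 = 39851.
SEQ of data segment i = (ISN + 1) + sum of payload sizes of segments 1..i-1.
Segment 1: SEQ = 39851, payload = 1003 bytes
Segment 2: SEQ = 40854, payload = 514 bytes
Segment 3: SEQ = 41368, payload = 119 bytes
SEQ of segment 3 = 39851 + 1003 + 514 = 41368

41368


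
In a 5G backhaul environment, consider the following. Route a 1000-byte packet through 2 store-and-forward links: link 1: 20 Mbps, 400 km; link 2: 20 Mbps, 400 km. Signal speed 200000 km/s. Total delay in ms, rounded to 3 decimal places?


Packet = 1000 bytes = 8000 bits. Store-and-forward: sum (t_trans + t_prop) per link.
Link 1: t_trans = 8000/(20*10^6) s = 0.4000 ms; t_prop = 400/200000 s = 2.0000 ms; subtotal = 2.4000 ms
Link 2: t_trans = 8000/(20*10^6) s = 0.4000 ms; t_prop = 400/200000 s = 2.0000 ms; subtotal = 2.4000 ms
End-to-end = 2.4000 + 2.4000 = 4.8000 ms -> 4.800 ms (3 dp)

4.800


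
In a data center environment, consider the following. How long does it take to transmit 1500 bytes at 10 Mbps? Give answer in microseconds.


Given: packet = 1500 bytes, bandwidth = 10 Mbps
Packet in bits = 1500 * 8 = 12000 bits
Bandwidth = 10 * 10^6 = 10000000 bps
Time = 12000 / 10000000 seconds
Time in us = 12000 * 10^6 / 10000000 = 1200

1200


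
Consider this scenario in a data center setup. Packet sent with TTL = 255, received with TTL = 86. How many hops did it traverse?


Given: initial TTL = 255, received TTL = 86
Hops = initial TTL - received TTL
Hops = 255 - 86 = 169

169


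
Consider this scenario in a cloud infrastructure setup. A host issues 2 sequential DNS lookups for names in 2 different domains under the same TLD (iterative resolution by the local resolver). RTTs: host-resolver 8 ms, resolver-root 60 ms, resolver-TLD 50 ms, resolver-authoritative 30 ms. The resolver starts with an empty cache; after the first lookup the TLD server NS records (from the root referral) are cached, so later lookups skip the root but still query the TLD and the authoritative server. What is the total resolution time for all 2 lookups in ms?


Lookup 1 (cold cache): local + root + TLD + auth = 8 + 60 + 50 + 30 = 148 ms
Lookups 2..2 (TLD NS cached -> skip root; new domain -> still ask TLD and auth): local + TLD + auth = 8 + 50 + 30 = 88 ms each
Remaining 1 lookups: 1 * 88 = 88 ms
Total = 148 + 88 = 236 ms

236


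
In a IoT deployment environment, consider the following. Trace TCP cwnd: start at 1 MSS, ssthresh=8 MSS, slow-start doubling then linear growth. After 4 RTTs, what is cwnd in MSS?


RTT 0: cwnd = 1 MSS (initial)
RTT 1: cwnd = 2 MSS (slow start, doubled)
RTT 2: cwnd = 4 MSS (slow start, doubled)
RTT 3: cwnd = 8 MSS (slow start, doubled)
RTT 4: cwnd = 9 MSS (congestion avoidance, +1)

9


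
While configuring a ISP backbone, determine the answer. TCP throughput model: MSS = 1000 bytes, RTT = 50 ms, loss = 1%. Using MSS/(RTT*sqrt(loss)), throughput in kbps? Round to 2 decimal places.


Given: MSS = 1000 bytes, RTT = 50 ms, loss = 1%
RTT in seconds = 50 / 1000 = 0.05
Loss rate = 1% = 0.01
sqrt(loss) = sqrt(0.01) = 0.1
Throughput (bytes/s) = 1000 / (0.05 * 0.1) = 200000.0000
Throughput (kbps) = 200000.0000 * 8 / 1000 = 1600.000000 -> 1600.00 kbps (2 dp)

1600.00


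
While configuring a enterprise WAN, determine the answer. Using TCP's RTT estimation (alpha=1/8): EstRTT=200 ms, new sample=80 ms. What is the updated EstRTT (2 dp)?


Given: EstRTT = 200 ms, SampleRTT = 80 ms, alpha = 1/8
New EstRTT = (1 - alpha) * EstRTT + alpha * SampleRTT
(7/8) * 200 = 175
(1/8) * 80 = 10
New EstRTT = 175 + 10 = 185 ms -> 185.00 ms (2 dp)

185.00


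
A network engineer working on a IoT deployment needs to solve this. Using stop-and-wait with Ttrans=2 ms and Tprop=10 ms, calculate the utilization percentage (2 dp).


Given: Ttrans = 2 ms, Tprop = 10 ms
RTT = 2 * Tprop = 2 * 10 = 20 ms
U = Ttrans / (Ttrans + RTT)
U = 2 / (2 + 20)
U = 2 / 22 = 0.090909
U% = 9.09%

9.09


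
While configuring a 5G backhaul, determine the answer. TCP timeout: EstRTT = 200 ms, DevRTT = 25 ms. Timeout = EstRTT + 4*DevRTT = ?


Given: EstRTT = 200 ms, DevRTT = 25 ms
Timeout = EstRTT + 4 * DevRTT
4 * DevRTT = 4 * 25 = 100
Timeout = 200 + 100 = 300 ms

300


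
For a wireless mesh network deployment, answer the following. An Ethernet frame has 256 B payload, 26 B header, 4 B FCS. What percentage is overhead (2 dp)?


Given: payload = 256 B, header = 26 B, trailer = 4 B
Overhead bytes = header + trailer = 26 + 4 = 30
Total frame = payload + overhead = 256 + 30 = 286
Overhead % = 30 / 286 * 100 = 10.4895% -> 10.49% (2 dp)

10.49


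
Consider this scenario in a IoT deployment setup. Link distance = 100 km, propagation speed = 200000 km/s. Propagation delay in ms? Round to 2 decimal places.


Given: distance = 100 km, speed = 200000 km/s
Delay = distance / speed = 100 / 200000 seconds
Delay in ms = 100 * 1000 / 200000
Delay = 0.5000 ms
Rounded to 2 dp = 0.50 ms

0.50
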